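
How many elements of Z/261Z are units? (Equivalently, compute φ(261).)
An element a ∈ Z/261Z is a unit iff gcd(a, 261) = 1, so the number of units is φ(261). φ is multiplicative, with φ(p^e) = p^e − p^(e−1). Factorise 261 = 3^2 · 29. Then
  φ(261) = (3^2 − 3^1) · (29 − 1) = 6 · 28 = 168.

Final answer: Z/261Z has φ(261) = 168 units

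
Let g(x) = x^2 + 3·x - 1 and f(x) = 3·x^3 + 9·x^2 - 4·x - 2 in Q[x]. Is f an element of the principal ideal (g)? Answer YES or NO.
NO

In Q[x] the ideal (g) consists of all multiples of g, so f ∈ (g) iff g | f, i.e. iff the remainder of f on division by g is 0. Divide f by g (g is monic, so eliminate the leading term of the running remainder at each step):
  leading term 3·x^3: subtract (3·x)·g(x) = 3·x^3 + 9·x^2 - 3·x, leaving -x - 2
The remainder r(x) = -x - 2 ≠ 0 (and deg r < deg g), so g ∤ f, i.e. f ∉ (g).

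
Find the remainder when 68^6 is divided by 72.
Use repeated squaring. Binary(6) = 110. Walk through the bits of the exponent 6 left-to-right: at each bit after the leading one, square the running value, then multiply by 68 if the bit is 1 (always reducing mod 72):
  bit 1 = 1 (leading): start with 68.
  bit 2 = 1: square 68^2 = 4624 ≡ 16; bit is 1, so multiply 16·68 = 1088 ≡ 8 (mod 72).
  bit 3 = 0: square 8^2 = 64 (mod 72).
Final value: 68^6 ≡ 64 (mod 72).

Final answer: 64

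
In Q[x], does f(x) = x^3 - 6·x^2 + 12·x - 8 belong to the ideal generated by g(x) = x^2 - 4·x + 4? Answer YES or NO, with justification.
In Q[x] the ideal (g) consists of all multiples of g, so f ∈ (g) iff g | f, i.e. iff the remainder of f on division by g is 0. Divide f by g (g is monic, so eliminate the leading term of the running remainder at each step):
  leading term x^3: subtract (x)·g(x) = x^3 - 4·x^2 + 4·x, leaving -2·x^2 + 8·x - 8
  leading term -2·x^2: subtract (-2)·g(x) = -2·x^2 + 8·x - 8, leaving 0
The remainder is 0, so f(x) = g(x) · h(x) with h(x) = x - 2. Hence g | f, i.e. f ∈ (g).

Final answer: YES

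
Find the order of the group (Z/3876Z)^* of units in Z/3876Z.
|(Z/3876Z)^*| = 1152

(Z/3876Z)^* consists of the classes a with gcd(a, 3876) = 1, so its order is φ(3876). φ is multiplicative, with φ(p^e) = p^e − p^(e−1). Factorise 3876 = 2^2 · 3 · 17 · 19. Then
  φ(3876) = (2^2 − 2^1) · (3 − 1) · (17 − 1) · (19 − 1) = 2 · 2 · 16 · 18 = 1152.
Thus |(Z/3876Z)^*| = 1152.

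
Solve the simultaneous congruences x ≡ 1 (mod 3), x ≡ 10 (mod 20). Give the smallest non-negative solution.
x ≡ 10 (mod 60); the representative in [0, 60) is 10

The moduli 3, 20 are pairwise coprime, so by the CRT there is a unique solution mod 3·20 = 60.
Solve by successive substitution. Start with x ≡ 1 (mod 3).
  Combine with x ≡ 10 (mod 20): write x = 1 + 3·t and require 1 + 3·t ≡ 10 (mod 20), i.e. 3·t ≡ 10 − 1 ≡ 9 (mod 20). Since 3^(−1) ≡ 7 (mod 20), t ≡ 7·9 ≡ 3 (mod 20). So x ≡ 1 + 3·3 = 10 (mod 60).
Unique solution in [0, 60): x = 10.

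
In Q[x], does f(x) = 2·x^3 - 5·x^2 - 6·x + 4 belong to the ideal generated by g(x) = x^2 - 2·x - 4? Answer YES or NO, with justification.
In Q[x] the ideal (g) consists of all multiples of g, so f ∈ (g) iff g | f, i.e. iff the remainder of f on division by g is 0. Divide f by g (g is monic, so eliminate the leading term of the running remainder at each step):
  leading term 2·x^3: subtract (2·x)·g(x) = 2·x^3 - 4·x^2 - 8·x, leaving -x^2 + 2·x + 4
  leading term -x^2: subtract (-1)·g(x) = -x^2 + 2·x + 4, leaving 0
The remainder is 0, so f(x) = g(x) · h(x) with h(x) = 2·x - 1. Hence g | f, i.e. f ∈ (g).

Final answer: YES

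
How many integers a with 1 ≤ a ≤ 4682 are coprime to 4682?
The number of a ∈ {1, ..., 4682} with gcd(a, 4682) = 1 is by definition Euler's totient φ(4682). φ is multiplicative, with φ(p^e) = p^e − p^(e−1). Factorise 4682 = 2 · 2341. Then
  φ(4682) = (2 − 1) · (2341 − 1) = 1 · 2340 = 2340.
So there are 2340 such integers.

Final answer: 2340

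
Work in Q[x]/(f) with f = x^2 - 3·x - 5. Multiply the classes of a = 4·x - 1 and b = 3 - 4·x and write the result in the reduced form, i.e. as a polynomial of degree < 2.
a · b ≡ -32·x - 83 (mod f(x))

First multiply in Q[x] without reducing: a · b = -16·x^2 + 16·x - 3. Now divide by f(x) = x^2 - 3·x - 5, eliminating the leading term at each step:
  leading term -16·x^2: subtract (-16)·f(x) = -16·x^2 + 48·x + 80, leaving -32·x - 83
The degree is now < 2, so this is the remainder. Hence a · b ≡ -32·x - 83 in Q[x]/(f).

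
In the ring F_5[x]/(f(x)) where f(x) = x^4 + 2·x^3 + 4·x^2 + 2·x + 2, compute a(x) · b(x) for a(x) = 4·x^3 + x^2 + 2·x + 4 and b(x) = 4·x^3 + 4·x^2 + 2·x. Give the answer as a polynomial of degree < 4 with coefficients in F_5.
a · b ≡ 2·x^3 + 2·x^2 + 2·x (mod f(x))

Multiply as integer polynomials: a · b = 16·x^6 + 20·x^5 + 20·x^4 + 26·x^3 + 20·x^2 + 8·x. Reducing coefficients mod 5: a · b ≡ x^6 + x^3 + 3·x. Now divide by f(x) = x^4 + 2·x^3 + 4·x^2 + 2·x + 2 in F_5[x], eliminating the leading term at each step:
  leading term x^6: subtract (x^2)·f(x) = x^6 + 2·x^5 + 4·x^4 + 2·x^3 + 2·x^2, leaving 3·x^5 + x^4 + 4·x^3 + 3·x^2 + 3·x (coefficients mod 5)
  leading term 3·x^5: subtract (3·x)·f(x) = 3·x^5 + x^4 + 2·x^3 + x^2 + x, leaving 2·x^3 + 2·x^2 + 2·x (coefficients mod 5)
The degree is now < 4, so this is the remainder. Hence a · b ≡ 2·x^3 + 2·x^2 + 2·x in F_5[x]/(f).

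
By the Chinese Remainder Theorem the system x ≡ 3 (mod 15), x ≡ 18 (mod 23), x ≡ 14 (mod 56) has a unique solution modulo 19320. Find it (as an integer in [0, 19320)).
The moduli 15, 23, 56 are pairwise coprime, so by the CRT there is a unique solution mod 15·23·56 = 19320.
Solve by successive substitution. Start with x ≡ 3 (mod 15).
  Combine with x ≡ 18 (mod 23): write x = 3 + 15·t and require 3 + 15·t ≡ 18 (mod 23), i.e. 15·t ≡ 18 − 3 ≡ 15 (mod 23). Since 15^(−1) ≡ 20 (mod 23), t ≡ 20·15 ≡ 1 (mod 23). So x ≡ 3 + 15·1 = 18 (mod 345).
  Combine with x ≡ 14 (mod 56): write x = 18 + 345·t and require 18 + 345·t ≡ 14 (mod 56), i.e. 345·t ≡ 14 − 18 ≡ 52 (mod 56). Since 345^(−1) ≡ 25 (mod 56) (345 ≡ 9 (mod 56)), t ≡ 25·52 ≡ 12 (mod 56). So x ≡ 18 + 345·12 = 4158 (mod 19320).
Unique solution in [0, 19320): x = 4158.

Final answer: x ≡ 4158 (mod 19320); the representative in [0, 19320) is 4158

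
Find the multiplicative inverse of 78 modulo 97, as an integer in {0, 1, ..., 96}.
78^(−1) ≡ 51 (mod 97)

Apply the extended Euclidean algorithm to (97, 78), tracking rows (r, s, t) with s·97 + t·78 = r. Each division r_prev = q·r_cur + r_new produces the new row as (previous row) − q·(current row):
  row A: (97, 1, 0)   [1·97 + 0·78 = 97]
  row B: (78, 0, 1)   [0·97 + 1·78 = 78]
  97 = 1·78 + 19   → row C = row A − 1·row B = (19, 1, −1)   [check: 1·97 − 1·78 = 19]
  78 = 4·19 + 2   → row D = row B − 4·row C = (2, −4, 5)   [check: −4·97 + 5·78 = 2]
  19 = 9·2 + 1   → row E = row C − 9·row D = (1, 37, −46)   [check: 37·97 − 46·78 = 1]
  2 = 2·1 + 0   → remainder 0, stop. gcd = 1 (last nonzero row E).
The gcd is 1, so 78 is invertible mod 97. The last nonzero row gives 37·97 − 46·78 = 1, so t = −46. So 78^(−1) ≡ −46 ≡ 51 (mod 97). Verify: 78 · 51 = 3978 ≡ 1 (mod 97). ✓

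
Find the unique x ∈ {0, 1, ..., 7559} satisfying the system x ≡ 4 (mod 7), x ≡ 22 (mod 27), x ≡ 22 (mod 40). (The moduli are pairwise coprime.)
The moduli 7, 27, 40 are pairwise coprime, so by the CRT there is a unique solution mod 7·27·40 = 7560.
Solve by successive substitution. Start with x ≡ 4 (mod 7).
  Combine with x ≡ 22 (mod 27): write x = 4 + 7·t and require 4 + 7·t ≡ 22 (mod 27), i.e. 7·t ≡ 22 − 4 ≡ 18 (mod 27). Since 7^(−1) ≡ 4 (mod 27), t ≡ 4·18 ≡ 18 (mod 27). So x ≡ 4 + 7·18 = 130 (mod 189).
  Combine with x ≡ 22 (mod 40): write x = 130 + 189·t and require 130 + 189·t ≡ 22 (mod 40), i.e. 189·t ≡ 22 − 130 ≡ 12 (mod 40). Since 189^(−1) ≡ 29 (mod 40) (189 ≡ 29 (mod 40)), t ≡ 29·12 ≡ 28 (mod 40). So x ≡ 130 + 189·28 = 5422 (mod 7560).
Unique solution in [0, 7560): x = 5422.

Final answer: x ≡ 5422 (mod 7560); the representative in [0, 7560) is 5422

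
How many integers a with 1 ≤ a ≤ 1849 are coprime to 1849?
1806

The number of a ∈ {1, ..., 1849} with gcd(a, 1849) = 1 is by definition Euler's totient φ(1849). φ is multiplicative, with φ(p^e) = p^e − p^(e−1). Factorise 1849 = 43^2. Then
  φ(1849) = (43^2 − 43^1) = 1806 = 1806.
So there are 1806 such integers.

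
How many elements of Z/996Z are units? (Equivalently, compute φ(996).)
Z/996Z has φ(996) = 328 units

An element a ∈ Z/996Z is a unit iff gcd(a, 996) = 1, so the number of units is φ(996). φ is multiplicative, with φ(p^e) = p^e − p^(e−1). Factorise 996 = 2^2 · 3 · 83. Then
  φ(996) = (2^2 − 2^1) · (3 − 1) · (83 − 1) = 2 · 2 · 82 = 328.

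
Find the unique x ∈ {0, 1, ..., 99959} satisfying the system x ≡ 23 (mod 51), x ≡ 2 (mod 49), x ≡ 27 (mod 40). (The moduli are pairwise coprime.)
x ≡ 75707 (mod 99960); the representative in [0, 99960) is 75707

The moduli 51, 49, 40 are pairwise coprime, so by the CRT there is a unique solution mod 51·49·40 = 99960.
Solve by successive substitution. Start with x ≡ 23 (mod 51).
  Combine with x ≡ 2 (mod 49): write x = 23 + 51·t and require 23 + 51·t ≡ 2 (mod 49), i.e. 51·t ≡ 2 − 23 ≡ 28 (mod 49). Since 51^(−1) ≡ 25 (mod 49) (51 ≡ 2 (mod 49)), t ≡ 25·28 ≡ 14 (mod 49). So x ≡ 23 + 51·14 = 737 (mod 2499).
  Combine with x ≡ 27 (mod 40): write x = 737 + 2499·t and require 737 + 2499·t ≡ 27 (mod 40), i.e. 2499·t ≡ 27 − 737 ≡ 10 (mod 40). Since 2499^(−1) ≡ 19 (mod 40) (2499 ≡ 19 (mod 40)), t ≡ 19·10 ≡ 30 (mod 40). So x ≡ 737 + 2499·30 = 75707 (mod 99960).
Unique solution in [0, 99960): x = 75707.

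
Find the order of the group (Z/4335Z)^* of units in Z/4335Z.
|(Z/4335Z)^*| = 2176

(Z/4335Z)^* consists of the classes a with gcd(a, 4335) = 1, so its order is φ(4335). φ is multiplicative, with φ(p^e) = p^e − p^(e−1). Factorise 4335 = 3 · 5 · 17^2. Then
  φ(4335) = (3 − 1) · (5 − 1) · (17^2 − 17^1) = 2 · 4 · 272 = 2176.
Thus |(Z/4335Z)^*| = 2176.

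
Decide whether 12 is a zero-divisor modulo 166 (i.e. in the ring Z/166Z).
gcd(12, 166) = 2 > 1, so 12 is not a unit in Z/166Z. In Z/nZ every nonzero non-unit is a zero-divisor: explicitly, take b = 166/gcd = 83 ≠ 0 (mod 166); then 12·83 = 996 = 6·166, i.e. 12·83 ≡ 0 (mod 166). So 12 is a zero-divisor.

Final answer: YES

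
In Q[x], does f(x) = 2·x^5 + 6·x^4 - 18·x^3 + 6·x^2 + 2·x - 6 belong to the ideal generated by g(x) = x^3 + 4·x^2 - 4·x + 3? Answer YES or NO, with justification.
In Q[x] the ideal (g) consists of all multiples of g, so f ∈ (g) iff g | f, i.e. iff the remainder of f on division by g is 0. Divide f by g (g is monic, so eliminate the leading term of the running remainder at each step):
  leading term 2·x^5: subtract (2·x^2)·g(x) = 2·x^5 + 8·x^4 - 8·x^3 + 6·x^2, leaving -2·x^4 - 10·x^3 + 2·x - 6
  leading term -2·x^4: subtract (-2·x)·g(x) = -2·x^4 - 8·x^3 + 8·x^2 - 6·x, leaving -2·x^3 - 8·x^2 + 8·x - 6
  leading term -2·x^3: subtract (-2)·g(x) = -2·x^3 - 8·x^2 + 8·x - 6, leaving 0
The remainder is 0, so f(x) = g(x) · h(x) with h(x) = 2·x^2 - 2·x - 2. Hence g | f, i.e. f ∈ (g).

Final answer: YES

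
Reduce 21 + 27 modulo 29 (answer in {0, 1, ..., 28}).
19

Both summands are already reduced mod 29. 21 + 27 = 48; 48 = 1·29 + 19, so (21 + 27) mod 29 = 19.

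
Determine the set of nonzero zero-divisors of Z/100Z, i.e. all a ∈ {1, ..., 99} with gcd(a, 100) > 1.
An element a ∈ Z/100Z (with a ≠ 0) is a zero-divisor iff gcd(a, 100) > 1 (because a is a unit precisely when gcd(a, n) = 1, and in Z/nZ every nonzero, non-unit element is a zero-divisor). Scan a = 1, ..., 99 and keep those with gcd(a, 100) > 1:
  gcd(2, 100) = 2, gcd(4, 100) = 4, gcd(5, 100) = 5, gcd(6, 100) = 2, gcd(8, 100) = 4, gcd(10, 100) = 10, gcd(12, 100) = 4, gcd(14, 100) = 2, gcd(15, 100) = 5, gcd(16, 100) = 4, gcd(18, 100) = 2, gcd(20, 100) = 20, gcd(22, 100) = 2, gcd(24, 100) = 4, gcd(25, 100) = 25, gcd(26, 100) = 2, gcd(28, 100) = 4, gcd(30, 100) = 10, gcd(32, 100) = 4, gcd(34, 100) = 2, gcd(35, 100) = 5, gcd(36, 100) = 4, gcd(38, 100) = 2, gcd(40, 100) = 20, gcd(42, 100) = 2, gcd(44, 100) = 4, gcd(45, 100) = 5, gcd(46, 100) = 2, gcd(48, 100) = 4, gcd(50, 100) = 50, gcd(52, 100) = 4, gcd(54, 100) = 2, gcd(55, 100) = 5, gcd(56, 100) = 4, gcd(58, 100) = 2, gcd(60, 100) = 20, gcd(62, 100) = 2, gcd(64, 100) = 4, gcd(65, 100) = 5, gcd(66, 100) = 2, gcd(68, 100) = 4, gcd(70, 100) = 10, gcd(72, 100) = 4, gcd(74, 100) = 2, gcd(75, 100) = 25, gcd(76, 100) = 4, gcd(78, 100) = 2, gcd(80, 100) = 20, gcd(82, 100) = 2, gcd(84, 100) = 4, gcd(85, 100) = 5, gcd(86, 100) = 2, gcd(88, 100) = 4, gcd(90, 100) = 10, gcd(92, 100) = 4, gcd(94, 100) = 2, gcd(95, 100) = 5, gcd(96, 100) = 4, gcd(98, 100) = 2.
All other a ∈ {1, ..., 99} have gcd(a, 100) = 1 and are units. So the nonzero zero-divisors are exactly the 59 values of a appearing in this scan.

Final answer: nonzero zero-divisors of Z/100Z = {2, 4, 5, 6, 8, 10, 12, 14, 15, 16, 18, 20, 22, 24, 25, 26, 28, 30, 32, 34, 35, 36, 38, 40, 42, 44, 45, 46, 48, 50, 52, 54, 55, 56, 58, 60, 62, 64, 65, 66, 68, 70, 72, 74, 75, 76, 78, 80, 82, 84, 85, 86, 88, 90, 92, 94, 95, 96, 98}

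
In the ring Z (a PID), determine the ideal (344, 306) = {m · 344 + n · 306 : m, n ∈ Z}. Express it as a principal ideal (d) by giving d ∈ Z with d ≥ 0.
(344, 306) = (2); d = 2

In the PID Z, (a, b) is generated by gcd(a, b). Compute gcd(344, 306) with the extended Euclidean algorithm, tracking rows (r, s, t) with s·344 + t·306 = r:
  row A: (344, 1, 0)   [1·344 + 0·306 = 344]
  row B: (306, 0, 1)   [0·344 + 1·306 = 306]
  344 = 1·306 + 38   → row C = row A − 1·row B = (38, 1, −1)   [check: 1·344 − 1·306 = 38]
  306 = 8·38 + 2   → row D = row B − 8·row C = (2, −8, 9)   [check: −8·344 + 9·306 = 2]
  38 = 19·2 + 0   → remainder 0, stop. gcd = 2 (last nonzero row D).
So gcd(344, 306) = 2, with Bézout identity −8·344 + 9·306 = 2. Containment (⊇): the Bézout identity exhibits 2 as an element of (344, 306), giving (2) ⊆ (344, 306). Containment (⊆): since 2 | 344 and 2 | 306 (344 = 2·172, 306 = 2·153), every Z-linear combination of 344 and 306 is divisible by 2, so (344, 306) ⊆ (2). Therefore (344, 306) = (2), d = 2.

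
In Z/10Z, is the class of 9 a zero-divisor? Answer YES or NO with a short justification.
gcd(9, 10) = 1, so 9 is a unit in Z/10Z (it has a multiplicative inverse). A unit cannot be a zero-divisor: if 9·b ≡ 0 then multiplying both sides by 9^(−1) gives b ≡ 0. So 9 is not a zero-divisor.

Final answer: NO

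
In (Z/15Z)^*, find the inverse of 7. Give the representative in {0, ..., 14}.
Apply the extended Euclidean algorithm to (15, 7), tracking rows (r, s, t) with s·15 + t·7 = r. Each division r_prev = q·r_cur + r_new produces the new row as (previous row) − q·(current row):
  row A: (15, 1, 0)   [1·15 + 0·7 = 15]
  row B: (7, 0, 1)   [0·15 + 1·7 = 7]
  15 = 2·7 + 1   → row C = row A − 2·row B = (1, 1, −2)   [check: 1·15 − 2·7 = 1]
  7 = 7·1 + 0   → remainder 0, stop. gcd = 1 (last nonzero row C).
The gcd is 1, so 7 is invertible mod 15. The last nonzero row gives 1·15 − 2·7 = 1, so t = −2. So 7^(−1) ≡ −2 ≡ 13 (mod 15). Verify: 7 · 13 = 91 ≡ 1 (mod 15). ✓

Final answer: 7^(−1) ≡ 13 (mod 15)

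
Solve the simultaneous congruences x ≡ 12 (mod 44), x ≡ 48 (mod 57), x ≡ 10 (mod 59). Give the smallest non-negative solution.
The moduli 44, 57, 59 are pairwise coprime, so by the CRT there is a unique solution mod 44·57·59 = 147972.
Solve by successive substitution. Start with x ≡ 12 (mod 44).
  Combine with x ≡ 48 (mod 57): write x = 12 + 44·t and require 12 + 44·t ≡ 48 (mod 57), i.e. 44·t ≡ 48 − 12 ≡ 36 (mod 57). Since 44^(−1) ≡ 35 (mod 57), t ≡ 35·36 ≡ 6 (mod 57). So x ≡ 12 + 44·6 = 276 (mod 2508).
  Combine with x ≡ 10 (mod 59): write x = 276 + 2508·t and require 276 + 2508·t ≡ 10 (mod 59), i.e. 2508·t ≡ 10 − 276 ≡ 29 (mod 59). Since 2508^(−1) ≡ 2 (mod 59) (2508 ≡ 30 (mod 59)), t ≡ 2·29 ≡ 58 (mod 59). So x ≡ 276 + 2508·58 = 145740 (mod 147972).
Unique solution in [0, 147972): x = 145740.

Final answer: x ≡ 145740 (mod 147972); the representative in [0, 147972) is 145740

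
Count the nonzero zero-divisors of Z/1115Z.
Z/1115Z has 226 nonzero zero-divisors

In Z/1115Z each nonzero element is either a unit (gcd with 1115 is 1) or a zero-divisor (gcd > 1). The number of units is φ(1115): factorise 1115 = 5 · 223, so φ(1115) = (5 − 1) · (223 − 1) = 4 · 222 = 888. The nonzero elements number 1115 − 1 = 1114. Hence the nonzero zero-divisors number 1114 − 888 = 226.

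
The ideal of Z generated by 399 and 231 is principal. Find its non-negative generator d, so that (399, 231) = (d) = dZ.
In the PID Z, (a, b) is generated by gcd(a, b). Compute gcd(399, 231) with the extended Euclidean algorithm, tracking rows (r, s, t) with s·399 + t·231 = r:
  row A: (399, 1, 0)   [1·399 + 0·231 = 399]
  row B: (231, 0, 1)   [0·399 + 1·231 = 231]
  399 = 1·231 + 168   → row C = row A − 1·row B = (168, 1, −1)   [check: 1·399 − 1·231 = 168]
  231 = 1·168 + 63   → row D = row B − 1·row C = (63, −1, 2)   [check: −1·399 + 2·231 = 63]
  168 = 2·63 + 42   → row E = row C − 2·row D = (42, 3, −5)   [check: 3·399 − 5·231 = 42]
  63 = 1·42 + 21   → row F = row D − 1·row E = (21, −4, 7)   [check: −4·399 + 7·231 = 21]
  42 = 2·21 + 0   → remainder 0, stop. gcd = 21 (last nonzero row F).
So gcd(399, 231) = 21, with Bézout identity −4·399 + 7·231 = 21. Containment (⊇): the Bézout identity exhibits 21 as an element of (399, 231), giving (21) ⊆ (399, 231). Containment (⊆): since 21 | 399 and 21 | 231 (399 = 21·19, 231 = 21·11), every Z-linear combination of 399 and 231 is divisible by 21, so (399, 231) ⊆ (21). Therefore (399, 231) = (21), d = 21.

Final answer: (399, 231) = (21); d = 21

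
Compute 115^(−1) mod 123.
115^(−1) ≡ 46 (mod 123)

Apply the extended Euclidean algorithm to (123, 115), tracking rows (r, s, t) with s·123 + t·115 = r. Each division r_prev = q·r_cur + r_new produces the new row as (previous row) − q·(current row):
  row A: (123, 1, 0)   [1·123 + 0·115 = 123]
  row B: (115, 0, 1)   [0·123 + 1·115 = 115]
  123 = 1·115 + 8   → row C = row A − 1·row B = (8, 1, −1)   [check: 1·123 − 1·115 = 8]
  115 = 14·8 + 3   → row D = row B − 14·row C = (3, −14, 15)   [check: −14·123 + 15·115 = 3]
  8 = 2·3 + 2   → row E = row C − 2·row D = (2, 29, −31)   [check: 29·123 − 31·115 = 2]
  3 = 1·2 + 1   → row F = row D − 1·row E = (1, −43, 46)   [check: −43·123 + 46·115 = 1]
  2 = 2·1 + 0   → remainder 0, stop. gcd = 1 (last nonzero row F).
The gcd is 1, so 115 is invertible mod 123. The last nonzero row gives −43·123 + 46·115 = 1, so t = 46. So 115^(−1) ≡ 46 (mod 123). Verify: 115 · 46 = 5290 ≡ 1 (mod 123). ✓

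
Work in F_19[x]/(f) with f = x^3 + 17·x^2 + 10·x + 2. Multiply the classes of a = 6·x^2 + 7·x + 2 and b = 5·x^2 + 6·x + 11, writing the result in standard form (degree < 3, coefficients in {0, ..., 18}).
a · b ≡ 4·x^2 + 11·x + 7 (mod f(x))

Multiply as integer polynomials: a · b = 30·x^4 + 71·x^3 + 118·x^2 + 89·x + 22. Reducing coefficients mod 19: a · b ≡ 11·x^4 + 14·x^3 + 4·x^2 + 13·x + 3. Now divide by f(x) = x^3 + 17·x^2 + 10·x + 2 in F_19[x], eliminating the leading term at each step:
  leading term 11·x^4: subtract (11·x)·f(x) = 11·x^4 + 16·x^3 + 15·x^2 + 3·x, leaving 17·x^3 + 8·x^2 + 10·x + 3 (coefficients mod 19)
  leading term 17·x^3: subtract (17)·f(x) = 17·x^3 + 4·x^2 + 18·x + 15, leaving 4·x^2 + 11·x + 7 (coefficients mod 19)
The degree is now < 3, so this is the remainder. Hence a · b ≡ 4·x^2 + 11·x + 7 in F_19[x]/(f).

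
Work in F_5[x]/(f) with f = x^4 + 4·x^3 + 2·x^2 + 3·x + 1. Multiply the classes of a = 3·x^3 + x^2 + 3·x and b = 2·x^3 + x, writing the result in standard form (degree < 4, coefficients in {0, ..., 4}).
Multiply as integer polynomials: a · b = 6·x^6 + 2·x^5 + 9·x^4 + x^3 + 3·x^2. Reducing coefficients mod 5: a · b ≡ x^6 + 2·x^5 + 4·x^4 + x^3 + 3·x^2. Now divide by f(x) = x^4 + 4·x^3 + 2·x^2 + 3·x + 1 in F_5[x], eliminating the leading term at each step:
  leading term x^6: subtract (x^2)·f(x) = x^6 + 4·x^5 + 2·x^4 + 3·x^3 + x^2, leaving 3·x^5 + 2·x^4 + 3·x^3 + 2·x^2 (coefficients mod 5)
  leading term 3·x^5: subtract (3·x)·f(x) = 3·x^5 + 2·x^4 + x^3 + 4·x^2 + 3·x, leaving 2·x^3 + 3·x^2 + 2·x (coefficients mod 5)
The degree is now < 4, so this is the remainder. Hence a · b ≡ 2·x^3 + 3·x^2 + 2·x in F_5[x]/(f).

Final answer: a · b ≡ 2·x^3 + 3·x^2 + 2·x (mod f(x))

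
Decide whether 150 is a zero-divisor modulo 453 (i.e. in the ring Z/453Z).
gcd(150, 453) = 3 > 1, so 150 is not a unit in Z/453Z. In Z/nZ every nonzero non-unit is a zero-divisor: explicitly, take b = 453/gcd = 151 ≠ 0 (mod 453); then 150·151 = 22650 = 50·453, i.e. 150·151 ≡ 0 (mod 453). So 150 is a zero-divisor.

Final answer: YES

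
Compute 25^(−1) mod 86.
Apply the extended Euclidean algorithm to (86, 25), tracking rows (r, s, t) with s·86 + t·25 = r. Each division r_prev = q·r_cur + r_new produces the new row as (previous row) − q·(current row):
  row A: (86, 1, 0)   [1·86 + 0·25 = 86]
  row B: (25, 0, 1)   [0·86 + 1·25 = 25]
  86 = 3·25 + 11   → row C = row A − 3·row B = (11, 1, −3)   [check: 1·86 − 3·25 = 11]
  25 = 2·11 + 3   → row D = row B − 2·row C = (3, −2, 7)   [check: −2·86 + 7·25 = 3]
  11 = 3·3 + 2   → row E = row C − 3·row D = (2, 7, −24)   [check: 7·86 − 24·25 = 2]
  3 = 1·2 + 1   → row F = row D − 1·row E = (1, −9, 31)   [check: −9·86 + 31·25 = 1]
  2 = 2·1 + 0   → remainder 0, stop. gcd = 1 (last nonzero row F).
The gcd is 1, so 25 is invertible mod 86. The last nonzero row gives −9·86 + 31·25 = 1, so t = 31. So 25^(−1) ≡ 31 (mod 86). Verify: 25 · 31 = 775 ≡ 1 (mod 86). ✓

Final answer: 25^(−1) ≡ 31 (mod 86)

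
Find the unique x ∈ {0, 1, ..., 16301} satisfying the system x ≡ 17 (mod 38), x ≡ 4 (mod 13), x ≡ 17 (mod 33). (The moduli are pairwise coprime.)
x ≡ 17 (mod 16302); the representative in [0, 16302) is 17

The moduli 38, 13, 33 are pairwise coprime, so by the CRT there is a unique solution mod 38·13·33 = 16302.
Solve by successive substitution. Start with x ≡ 17 (mod 38).
  Combine with x ≡ 4 (mod 13): write x = 17 + 38·t and require 17 + 38·t ≡ 4 (mod 13), i.e. 38·t ≡ 4 − 17 ≡ 0 (mod 13). Since 38^(−1) ≡ 12 (mod 13) (38 ≡ 12 (mod 13)), t ≡ 12·0 ≡ 0 (mod 13). So x ≡ 17 + 38·0 = 17 (mod 494).
  Combine with x ≡ 17 (mod 33): write x = 17 + 494·t and require 17 + 494·t ≡ 17 (mod 33), i.e. 494·t ≡ 17 − 17 ≡ 0 (mod 33). Since 494^(−1) ≡ 32 (mod 33) (494 ≡ 32 (mod 33)), t ≡ 32·0 ≡ 0 (mod 33). So x ≡ 17 + 494·0 = 17 (mod 16302).
Unique solution in [0, 16302): x = 17.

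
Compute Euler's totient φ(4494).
φ(4494) = 1272

φ is multiplicative, with φ(p^e) = p^e − p^(e−1). Factorise 4494 = 2 · 3 · 7 · 107. Then
  φ(4494) = (2 − 1) · (3 − 1) · (7 − 1) · (107 − 1) = 1 · 2 · 6 · 106 = 1272.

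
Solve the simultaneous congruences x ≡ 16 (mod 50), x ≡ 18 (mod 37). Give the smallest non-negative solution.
The moduli 50, 37 are pairwise coprime, so by the CRT there is a unique solution mod 50·37 = 1850.
Solve by successive substitution. Start with x ≡ 16 (mod 50).
  Combine with x ≡ 18 (mod 37): write x = 16 + 50·t and require 16 + 50·t ≡ 18 (mod 37), i.e. 50·t ≡ 18 − 16 ≡ 2 (mod 37). Since 50^(−1) ≡ 20 (mod 37) (50 ≡ 13 (mod 37)), t ≡ 20·2 ≡ 3 (mod 37). So x ≡ 16 + 50·3 = 166 (mod 1850).
Unique solution in [0, 1850): x = 166.

Final answer: x ≡ 166 (mod 1850); the representative in [0, 1850) is 166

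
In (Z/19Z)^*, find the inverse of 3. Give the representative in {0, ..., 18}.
3^(−1) ≡ 13 (mod 19)

Apply the extended Euclidean algorithm to (19, 3), tracking rows (r, s, t) with s·19 + t·3 = r. Each division r_prev = q·r_cur + r_new produces the new row as (previous row) − q·(current row):
  row A: (19, 1, 0)   [1·19 + 0·3 = 19]
  row B: (3, 0, 1)   [0·19 + 1·3 = 3]
  19 = 6·3 + 1   → row C = row A − 6·row B = (1, 1, −6)   [check: 1·19 − 6·3 = 1]
  3 = 3·1 + 0   → remainder 0, stop. gcd = 1 (last nonzero row C).
The gcd is 1, so 3 is invertible mod 19. The last nonzero row gives 1·19 − 6·3 = 1, so t = −6. So 3^(−1) ≡ −6 ≡ 13 (mod 19). Verify: 3 · 13 = 39 ≡ 1 (mod 19). ✓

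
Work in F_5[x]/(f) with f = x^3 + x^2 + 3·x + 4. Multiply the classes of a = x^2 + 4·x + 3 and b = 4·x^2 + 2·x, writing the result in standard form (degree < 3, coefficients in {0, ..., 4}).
Multiply as integer polynomials: a · b = 4·x^4 + 18·x^3 + 20·x^2 + 6·x. Reducing coefficients mod 5: a · b ≡ 4·x^4 + 3·x^3 + x. Now divide by f(x) = x^3 + x^2 + 3·x + 4 in F_5[x], eliminating the leading term at each step:
  leading term 4·x^4: subtract (4·x)·f(x) = 4·x^4 + 4·x^3 + 2·x^2 + x, leaving 4·x^3 + 3·x^2 (coefficients mod 5)
  leading term 4·x^3: subtract (4)·f(x) = 4·x^3 + 4·x^2 + 2·x + 1, leaving 4·x^2 + 3·x + 4 (coefficients mod 5)
The degree is now < 3, so this is the remainder. Hence a · b ≡ 4·x^2 + 3·x + 4 in F_5[x]/(f).

Final answer: a · b ≡ 4·x^2 + 3·x + 4 (mod f(x))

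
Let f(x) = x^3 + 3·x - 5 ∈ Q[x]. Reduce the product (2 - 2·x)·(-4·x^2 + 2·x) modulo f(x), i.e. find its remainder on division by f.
a · b ≡ -12·x^2 - 20·x + 40 (mod f(x))

First multiply in Q[x] without reducing: a · b = 8·x^3 - 12·x^2 + 4·x. Now divide by f(x) = x^3 + 3·x - 5, eliminating the leading term at each step:
  leading term 8·x^3: subtract (8)·f(x) = 8·x^3 + 24·x - 40, leaving -12·x^2 - 20·x + 40
The degree is now < 3, so this is the remainder. Hence a · b ≡ -12·x^2 - 20·x + 40 in Q[x]/(f).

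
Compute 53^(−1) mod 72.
53^(−1) ≡ 53 (mod 72)

Apply the extended Euclidean algorithm to (72, 53), tracking rows (r, s, t) with s·72 + t·53 = r. Each division r_prev = q·r_cur + r_new produces the new row as (previous row) − q·(current row):
  row A: (72, 1, 0)   [1·72 + 0·53 = 72]
  row B: (53, 0, 1)   [0·72 + 1·53 = 53]
  72 = 1·53 + 19   → row C = row A − 1·row B = (19, 1, −1)   [check: 1·72 − 1·53 = 19]
  53 = 2·19 + 15   → row D = row B − 2·row C = (15, −2, 3)   [check: −2·72 + 3·53 = 15]
  19 = 1·15 + 4   → row E = row C − 1·row D = (4, 3, −4)   [check: 3·72 − 4·53 = 4]
  15 = 3·4 + 3   → row F = row D − 3·row E = (3, −11, 15)   [check: −11·72 + 15·53 = 3]
  4 = 1·3 + 1   → row G = row E − 1·row F = (1, 14, −19)   [check: 14·72 − 19·53 = 1]
  3 = 3·1 + 0   → remainder 0, stop. gcd = 1 (last nonzero row G).
The gcd is 1, so 53 is invertible mod 72. The last nonzero row gives 14·72 − 19·53 = 1, so t = −19. So 53^(−1) ≡ −19 ≡ 53 (mod 72). Verify: 53 · 53 = 2809 ≡ 1 (mod 72). ✓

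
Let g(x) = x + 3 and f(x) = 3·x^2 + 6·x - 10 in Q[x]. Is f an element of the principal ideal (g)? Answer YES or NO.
NO

In Q[x] the ideal (g) consists of all multiples of g, so f ∈ (g) iff g | f, i.e. iff the remainder of f on division by g is 0. Divide f by g (g is monic, so eliminate the leading term of the running remainder at each step):
  leading term 3·x^2: subtract (3·x)·g(x) = 3·x^2 + 9·x, leaving -3·x - 10
  leading term -3·x: subtract (-3)·g(x) = -3·x - 9, leaving -1
The remainder r(x) = -1 ≠ 0 (and deg r < deg g), so g ∤ f, i.e. f ∉ (g).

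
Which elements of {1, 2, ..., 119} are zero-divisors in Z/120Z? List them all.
nonzero zero-divisors of Z/120Z = {2, 3, 4, 5, 6, 8, 9, 10, 12, 14, 15, 16, 18, 20, 21, 22, 24, 25, 26, 27, 28, 30, 32, 33, 34, 35, 36, 38, 39, 40, 42, 44, 45, 46, 48, 50, 51, 52, 54, 55, 56, 57, 58, 60, 62, 63, 64, 65, 66, 68, 69, 70, 72, 74, 75, 76, 78, 80, 81, 82, 84, 85, 86, 87, 88, 90, 92, 93, 94, 95, 96, 98, 99, 100, 102, 104, 105, 106, 108, 110, 111, 112, 114, 115, 116, 117, 118}

An element a ∈ Z/120Z (with a ≠ 0) is a zero-divisor iff gcd(a, 120) > 1 (because a is a unit precisely when gcd(a, n) = 1, and in Z/nZ every nonzero, non-unit element is a zero-divisor). Scan a = 1, ..., 119 and keep those with gcd(a, 120) > 1:
  gcd(2, 120) = 2, gcd(3, 120) = 3, gcd(4, 120) = 4, gcd(5, 120) = 5, gcd(6, 120) = 6, gcd(8, 120) = 8, gcd(9, 120) = 3, gcd(10, 120) = 10, gcd(12, 120) = 12, gcd(14, 120) = 2, gcd(15, 120) = 15, gcd(16, 120) = 8, gcd(18, 120) = 6, gcd(20, 120) = 20, gcd(21, 120) = 3, gcd(22, 120) = 2, gcd(24, 120) = 24, gcd(25, 120) = 5, gcd(26, 120) = 2, gcd(27, 120) = 3, gcd(28, 120) = 4, gcd(30, 120) = 30, gcd(32, 120) = 8, gcd(33, 120) = 3, gcd(34, 120) = 2, gcd(35, 120) = 5, gcd(36, 120) = 12, gcd(38, 120) = 2, gcd(39, 120) = 3, gcd(40, 120) = 40, gcd(42, 120) = 6, gcd(44, 120) = 4, gcd(45, 120) = 15, gcd(46, 120) = 2, gcd(48, 120) = 24, gcd(50, 120) = 10, gcd(51, 120) = 3, gcd(52, 120) = 4, gcd(54, 120) = 6, gcd(55, 120) = 5, gcd(56, 120) = 8, gcd(57, 120) = 3, gcd(58, 120) = 2, gcd(60, 120) = 60, gcd(62, 120) = 2, gcd(63, 120) = 3, gcd(64, 120) = 8, gcd(65, 120) = 5, gcd(66, 120) = 6, gcd(68, 120) = 4, gcd(69, 120) = 3, gcd(70, 120) = 10, gcd(72, 120) = 24, gcd(74, 120) = 2, gcd(75, 120) = 15, gcd(76, 120) = 4, gcd(78, 120) = 6, gcd(80, 120) = 40, gcd(81, 120) = 3, gcd(82, 120) = 2, gcd(84, 120) = 12, gcd(85, 120) = 5, gcd(86, 120) = 2, gcd(87, 120) = 3, gcd(88, 120) = 8, gcd(90, 120) = 30, gcd(92, 120) = 4, gcd(93, 120) = 3, gcd(94, 120) = 2, gcd(95, 120) = 5, gcd(96, 120) = 24, gcd(98, 120) = 2, gcd(99, 120) = 3, gcd(100, 120) = 20, gcd(102, 120) = 6, gcd(104, 120) = 8, gcd(105, 120) = 15, gcd(106, 120) = 2, gcd(108, 120) = 12, gcd(110, 120) = 10, gcd(111, 120) = 3, gcd(112, 120) = 8, gcd(114, 120) = 6, gcd(115, 120) = 5, gcd(116, 120) = 4, gcd(117, 120) = 3, gcd(118, 120) = 2.
All other a ∈ {1, ..., 119} have gcd(a, 120) = 1 and are units. So the nonzero zero-divisors are exactly the 87 values of a appearing in this scan.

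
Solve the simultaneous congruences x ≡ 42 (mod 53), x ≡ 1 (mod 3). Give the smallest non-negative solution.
The moduli 53, 3 are pairwise coprime, so by the CRT there is a unique solution mod 53·3 = 159.
Solve by successive substitution. Start with x ≡ 42 (mod 53).
  Combine with x ≡ 1 (mod 3): write x = 42 + 53·t and require 42 + 53·t ≡ 1 (mod 3), i.e. 53·t ≡ 1 − 42 ≡ 1 (mod 3). Since 53^(−1) ≡ 2 (mod 3) (53 ≡ 2 (mod 3)), t ≡ 2·1 ≡ 2 (mod 3). So x ≡ 42 + 53·2 = 148 (mod 159).
Unique solution in [0, 159): x = 148.

Final answer: x ≡ 148 (mod 159); the representative in [0, 159) is 148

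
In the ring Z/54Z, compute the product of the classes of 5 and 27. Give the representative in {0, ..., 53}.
Both factors are already reduced mod 54. 5 · 27 = 135. Dividing by 54: 135 = 2·54 + 27. So (5 · 27) mod 54 = 27.

Final answer: 27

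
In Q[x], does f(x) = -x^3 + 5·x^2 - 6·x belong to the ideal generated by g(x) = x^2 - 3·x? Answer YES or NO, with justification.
YES

In Q[x] the ideal (g) consists of all multiples of g, so f ∈ (g) iff g | f, i.e. iff the remainder of f on division by g is 0. Divide f by g (g is monic, so eliminate the leading term of the running remainder at each step):
  leading term -x^3: subtract (-x)·g(x) = -x^3 + 3·x^2, leaving 2·x^2 - 6·x
  leading term 2·x^2: subtract (2)·g(x) = 2·x^2 - 6·x, leaving 0
The remainder is 0, so f(x) = g(x) · h(x) with h(x) = 2 - x. Hence g | f, i.e. f ∈ (g).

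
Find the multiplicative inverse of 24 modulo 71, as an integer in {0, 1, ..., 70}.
24^(−1) ≡ 3 (mod 71)

Apply the extended Euclidean algorithm to (71, 24), tracking rows (r, s, t) with s·71 + t·24 = r. Each division r_prev = q·r_cur + r_new produces the new row as (previous row) − q·(current row):
  row A: (71, 1, 0)   [1·71 + 0·24 = 71]
  row B: (24, 0, 1)   [0·71 + 1·24 = 24]
  71 = 2·24 + 23   → row C = row A − 2·row B = (23, 1, −2)   [check: 1·71 − 2·24 = 23]
  24 = 1·23 + 1   → row D = row B − 1·row C = (1, −1, 3)   [check: −1·71 + 3·24 = 1]
  23 = 23·1 + 0   → remainder 0, stop. gcd = 1 (last nonzero row D).
The gcd is 1, so 24 is invertible mod 71. The last nonzero row gives −1·71 + 3·24 = 1, so t = 3. So 24^(−1) ≡ 3 (mod 71). Verify: 24 · 3 = 72 ≡ 1 (mod 71). ✓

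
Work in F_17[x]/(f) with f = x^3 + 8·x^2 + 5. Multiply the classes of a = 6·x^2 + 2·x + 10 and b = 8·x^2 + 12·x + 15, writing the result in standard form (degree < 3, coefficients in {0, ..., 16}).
Multiply as integer polynomials: a · b = 48·x^4 + 88·x^3 + 194·x^2 + 150·x + 150. Reducing coefficients mod 17: a · b ≡ 14·x^4 + 3·x^3 + 7·x^2 + 14·x + 14. Now divide by f(x) = x^3 + 8·x^2 + 5 in F_17[x], eliminating the leading term at each step:
  leading term 14·x^4: subtract (14·x)·f(x) = 14·x^4 + 10·x^3 + 2·x, leaving 10·x^3 + 7·x^2 + 12·x + 14 (coefficients mod 17)
  leading term 10·x^3: subtract (10)·f(x) = 10·x^3 + 12·x^2 + 16, leaving 12·x^2 + 12·x + 15 (coefficients mod 17)
The degree is now < 3, so this is the remainder. Hence a · b ≡ 12·x^2 + 12·x + 15 in F_17[x]/(f).

Final answer: a · b ≡ 12·x^2 + 12·x + 15 (mod f(x))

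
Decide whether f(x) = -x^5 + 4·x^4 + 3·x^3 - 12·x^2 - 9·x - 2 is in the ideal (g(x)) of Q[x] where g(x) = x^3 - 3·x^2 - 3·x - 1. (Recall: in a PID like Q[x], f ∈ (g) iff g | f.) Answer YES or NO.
In Q[x] the ideal (g) consists of all multiples of g, so f ∈ (g) iff g | f, i.e. iff the remainder of f on division by g is 0. Divide f by g (g is monic, so eliminate the leading term of the running remainder at each step):
  leading term -x^5: subtract (-x^2)·g(x) = -x^5 + 3·x^4 + 3·x^3 + x^2, leaving x^4 - 13·x^2 - 9·x - 2
  leading term x^4: subtract (x)·g(x) = x^4 - 3·x^3 - 3·x^2 - x, leaving 3·x^3 - 10·x^2 - 8·x - 2
  leading term 3·x^3: subtract (3)·g(x) = 3·x^3 - 9·x^2 - 9·x - 3, leaving -x^2 + x + 1
The remainder r(x) = -x^2 + x + 1 ≠ 0 (and deg r < deg g), so g ∤ f, i.e. f ∉ (g).

Final answer: NO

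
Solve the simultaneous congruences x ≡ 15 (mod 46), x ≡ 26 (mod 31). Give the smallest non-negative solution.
The moduli 46, 31 are pairwise coprime, so by the CRT there is a unique solution mod 46·31 = 1426.
Solve by successive substitution. Start with x ≡ 15 (mod 46).
  Combine with x ≡ 26 (mod 31): write x = 15 + 46·t and require 15 + 46·t ≡ 26 (mod 31), i.e. 46·t ≡ 26 − 15 ≡ 11 (mod 31). Since 46^(−1) ≡ 29 (mod 31) (46 ≡ 15 (mod 31)), t ≡ 29·11 ≡ 9 (mod 31). So x ≡ 15 + 46·9 = 429 (mod 1426).
Unique solution in [0, 1426): x = 429.

Final answer: x ≡ 429 (mod 1426); the representative in [0, 1426) is 429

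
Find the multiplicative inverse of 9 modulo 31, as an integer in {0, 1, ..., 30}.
9^(−1) ≡ 7 (mod 31)

Apply the extended Euclidean algorithm to (31, 9), tracking rows (r, s, t) with s·31 + t·9 = r. Each division r_prev = q·r_cur + r_new produces the new row as (previous row) − q·(current row):
  row A: (31, 1, 0)   [1·31 + 0·9 = 31]
  row B: (9, 0, 1)   [0·31 + 1·9 = 9]
  31 = 3·9 + 4   → row C = row A − 3·row B = (4, 1, −3)   [check: 1·31 − 3·9 = 4]
  9 = 2·4 + 1   → row D = row B − 2·row C = (1, −2, 7)   [check: −2·31 + 7·9 = 1]
  4 = 4·1 + 0   → remainder 0, stop. gcd = 1 (last nonzero row D).
The gcd is 1, so 9 is invertible mod 31. The last nonzero row gives −2·31 + 7·9 = 1, so t = 7. So 9^(−1) ≡ 7 (mod 31). Verify: 9 · 7 = 63 ≡ 1 (mod 31). ✓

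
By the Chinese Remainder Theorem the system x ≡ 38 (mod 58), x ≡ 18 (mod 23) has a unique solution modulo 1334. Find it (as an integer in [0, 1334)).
x ≡ 386 (mod 1334); the representative in [0, 1334) is 386

The moduli 58, 23 are pairwise coprime, so by the CRT there is a unique solution mod 58·23 = 1334.
Solve by successive substitution. Start with x ≡ 38 (mod 58).
  Combine with x ≡ 18 (mod 23): write x = 38 + 58·t and require 38 + 58·t ≡ 18 (mod 23), i.e. 58·t ≡ 18 − 38 ≡ 3 (mod 23). Since 58^(−1) ≡ 2 (mod 23) (58 ≡ 12 (mod 23)), t ≡ 2·3 ≡ 6 (mod 23). So x ≡ 38 + 58·6 = 386 (mod 1334).
Unique solution in [0, 1334): x = 386.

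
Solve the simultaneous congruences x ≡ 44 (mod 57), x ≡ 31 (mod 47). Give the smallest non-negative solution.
x ≡ 2381 (mod 2679); the representative in [0, 2679) is 2381

The moduli 57, 47 are pairwise coprime, so by the CRT there is a unique solution mod 57·47 = 2679.
Solve by successive substitution. Start with x ≡ 44 (mod 57).
  Combine with x ≡ 31 (mod 47): write x = 44 + 57·t and require 44 + 57·t ≡ 31 (mod 47), i.e. 57·t ≡ 31 − 44 ≡ 34 (mod 47). Since 57^(−1) ≡ 33 (mod 47) (57 ≡ 10 (mod 47)), t ≡ 33·34 ≡ 41 (mod 47). So x ≡ 44 + 57·41 = 2381 (mod 2679).
Unique solution in [0, 2679): x = 2381.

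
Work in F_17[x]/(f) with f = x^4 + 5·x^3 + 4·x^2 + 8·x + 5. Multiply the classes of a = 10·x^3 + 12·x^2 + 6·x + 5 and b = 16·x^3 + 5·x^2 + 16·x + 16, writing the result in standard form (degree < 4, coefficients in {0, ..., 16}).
Multiply as integer polynomials: a · b = 160·x^6 + 242·x^5 + 316·x^4 + 462·x^3 + 313·x^2 + 176·x + 80. Reducing coefficients mod 17: a · b ≡ 7·x^6 + 4·x^5 + 10·x^4 + 3·x^3 + 7·x^2 + 6·x + 12. Now divide by f(x) = x^4 + 5·x^3 + 4·x^2 + 8·x + 5 in F_17[x], eliminating the leading term at each step:
  leading term 7·x^6: subtract (7·x^2)·f(x) = 7·x^6 + x^5 + 11·x^4 + 5·x^3 + x^2, leaving 3·x^5 + 16·x^4 + 15·x^3 + 6·x^2 + 6·x + 12 (coefficients mod 17)
  leading term 3·x^5: subtract (3·x)·f(x) = 3·x^5 + 15·x^4 + 12·x^3 + 7·x^2 + 15·x, leaving x^4 + 3·x^3 + 16·x^2 + 8·x + 12 (coefficients mod 17)
  leading term x^4: subtract (1)·f(x) = x^4 + 5·x^3 + 4·x^2 + 8·x + 5, leaving 15·x^3 + 12·x^2 + 7 (coefficients mod 17)
The degree is now < 4, so this is the remainder. Hence a · b ≡ 15·x^3 + 12·x^2 + 7 in F_17[x]/(f).

Final answer: a · b ≡ 15·x^3 + 12·x^2 + 7 (mod f(x))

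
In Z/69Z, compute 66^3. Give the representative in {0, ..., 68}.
42

Use repeated squaring. Binary(3) = 11. Walk through the bits of the exponent 3 left-to-right: at each bit after the leading one, square the running value, then multiply by 66 if the bit is 1 (always reducing mod 69):
  bit 1 = 1 (leading): start with 66.
  bit 2 = 1: square 66^2 = 4356 ≡ 9; bit is 1, so multiply 9·66 = 594 ≡ 42 (mod 69).
Final value: 66^3 ≡ 42 (mod 69).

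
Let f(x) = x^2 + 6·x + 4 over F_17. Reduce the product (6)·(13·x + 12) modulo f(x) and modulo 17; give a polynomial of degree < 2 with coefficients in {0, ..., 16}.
Multiply as integer polynomials: a · b = 78·x + 72. Reducing coefficients mod 17: a · b ≡ 10·x + 4. This already has degree < 2, so no reduction by f is needed. Hence a · b ≡ 10·x + 4 in F_17[x]/(f).

Final answer: a · b ≡ 10·x + 4 (mod f(x))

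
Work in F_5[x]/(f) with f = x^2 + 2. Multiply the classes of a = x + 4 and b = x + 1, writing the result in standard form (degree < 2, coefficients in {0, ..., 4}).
a · b ≡ 2 (mod f(x))

Multiply as integer polynomials: a · b = x^2 + 5·x + 4. Reducing coefficients mod 5: a · b ≡ x^2 + 4. Now divide by f(x) = x^2 + 2 in F_5[x], eliminating the leading term at each step:
  leading term x^2: subtract (1)·f(x) = x^2 + 2, leaving 2 (coefficients mod 5)
The degree is now < 2, so this is the remainder. Hence a · b ≡ 2 in F_5[x]/(f).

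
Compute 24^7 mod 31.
3

Use repeated squaring. Binary(7) = 111. Walk through the bits of the exponent 7 left-to-right: at each bit after the leading one, square the running value, then multiply by 24 if the bit is 1 (always reducing mod 31):
  bit 1 = 1 (leading): start with 24.
  bit 2 = 1: square 24^2 = 576 ≡ 18; bit is 1, so multiply 18·24 = 432 ≡ 29 (mod 31).
  bit 3 = 1: square 29^2 = 841 ≡ 4; bit is 1, so multiply 4·24 = 96 ≡ 3 (mod 31).
Final value: 24^7 ≡ 3 (mod 31).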